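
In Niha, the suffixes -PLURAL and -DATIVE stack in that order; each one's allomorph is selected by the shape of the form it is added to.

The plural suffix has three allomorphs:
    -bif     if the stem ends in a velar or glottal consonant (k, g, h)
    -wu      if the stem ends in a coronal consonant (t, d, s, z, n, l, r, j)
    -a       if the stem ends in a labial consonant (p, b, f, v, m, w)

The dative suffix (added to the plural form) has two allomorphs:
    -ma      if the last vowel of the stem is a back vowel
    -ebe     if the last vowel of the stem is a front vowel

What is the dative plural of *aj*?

The final consonant of *aj* is /j/, which is coronal, so the plural suffix is -wu, giving *ajwu*.
The last vowel of the plural form *ajwu* is /u/, which is a back vowel, so the dative suffix is -ma, giving *ajwuma*.

ajwuma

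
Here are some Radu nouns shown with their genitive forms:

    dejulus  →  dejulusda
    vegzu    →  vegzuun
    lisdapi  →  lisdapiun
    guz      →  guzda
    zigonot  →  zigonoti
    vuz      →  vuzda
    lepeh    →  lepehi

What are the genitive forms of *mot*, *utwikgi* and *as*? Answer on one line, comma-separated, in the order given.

The alternation tracks the final sound of the stem — -da when the stem ends in a sibilant (*dejulus*, *guz*, *vuz*); -i when the stem ends in a non-sibilant consonant (*zigonot*, *lepeh*); -un when the stem ends in a vowel (*vegzu*, *lisdapi*).
*mot* — final sound /t/ (a non-sibilant consonant) → -i → *moti*.
*utwikgi*: final sound = /i/, a vowel → -un → *utwikgiun*.
*as* — final sound /s/ (a sibilant) → -da → *asda*.

moti, utwikgiun, asda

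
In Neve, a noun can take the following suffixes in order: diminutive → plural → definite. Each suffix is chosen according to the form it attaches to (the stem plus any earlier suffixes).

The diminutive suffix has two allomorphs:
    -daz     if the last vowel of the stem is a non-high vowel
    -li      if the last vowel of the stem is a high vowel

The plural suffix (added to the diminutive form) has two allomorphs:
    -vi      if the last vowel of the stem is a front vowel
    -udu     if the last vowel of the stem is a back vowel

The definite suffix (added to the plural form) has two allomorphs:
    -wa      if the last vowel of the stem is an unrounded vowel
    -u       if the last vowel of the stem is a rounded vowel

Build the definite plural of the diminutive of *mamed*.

Since the last vowel of *mamed* is /e/ (a non-high vowel), it takes -daz, giving *mameddaz*.
The diminutive form *mameddaz*: last vowel = /a/, a back vowel → -udu → *mameddazudu*.
Since the last vowel of the plural form *mameddazudu* is /u/ (a rounded vowel), it takes -u, giving *mameddazuduu*.

mameddazuduu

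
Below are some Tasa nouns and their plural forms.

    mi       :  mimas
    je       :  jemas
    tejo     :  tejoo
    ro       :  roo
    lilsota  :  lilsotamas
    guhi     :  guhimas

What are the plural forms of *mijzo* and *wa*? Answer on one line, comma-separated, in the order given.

The pattern is rounding harmony: -o when the last vowel of the stem is a rounded vowel (*tejo*, *ro*); -mas when the last vowel of the stem is an unrounded vowel (*mi*, *je*, *lilsota*, *guhi*).
The last vowel of *mijzo* is /o/, which is a rounded vowel, so the suffix is -o, giving *mijzoo*.
Since the last vowel of *wa* is /a/ (an unrounded vowel), it takes -mas, giving *wamas*.

mijzoo, wamas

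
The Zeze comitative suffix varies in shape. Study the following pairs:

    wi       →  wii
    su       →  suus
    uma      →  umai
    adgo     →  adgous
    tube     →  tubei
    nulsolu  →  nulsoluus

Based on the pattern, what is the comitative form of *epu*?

The pattern is rounding harmony: -us when the last vowel of the stem is a rounded vowel (*su*, *adgo*, *nulsolu*); -i when the last vowel of the stem is an unrounded vowel (*wi*, *uma*, *tube*).
*epu*: last vowel = /u/, a rounded vowel → -us → *epuus*.

epuus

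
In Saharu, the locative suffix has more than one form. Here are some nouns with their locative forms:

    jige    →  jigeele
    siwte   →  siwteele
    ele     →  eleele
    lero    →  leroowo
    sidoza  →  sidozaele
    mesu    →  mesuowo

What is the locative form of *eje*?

The pattern is rounding harmony: -owo when the last vowel of the stem is a rounded vowel (*lero*, *mesu*); -ele when the last vowel of the stem is an unrounded vowel (*jige*, *siwte*, *ele*, *sidoza*).
*eje*: last vowel = /e/, an unrounded vowel → -ele → *ejeele*.

ejeele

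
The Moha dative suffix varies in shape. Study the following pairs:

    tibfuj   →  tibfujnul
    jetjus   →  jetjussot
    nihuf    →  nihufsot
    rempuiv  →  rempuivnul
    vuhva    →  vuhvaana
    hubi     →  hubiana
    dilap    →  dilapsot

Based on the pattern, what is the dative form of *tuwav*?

The alternation tracks the final sound of the stem — -sot when the stem ends in a voiceless consonant (*jetjus*, *nihuf*, *dilap*); -nul when the stem ends in a voiced consonant (*tibfuj*, *rempuiv*); -ana when the stem ends in a vowel (*vuhva*, *hubi*).
*tuwav* — final sound /v/ (a voiced consonant) → -nul → *tuwavnul*.

tuwavnul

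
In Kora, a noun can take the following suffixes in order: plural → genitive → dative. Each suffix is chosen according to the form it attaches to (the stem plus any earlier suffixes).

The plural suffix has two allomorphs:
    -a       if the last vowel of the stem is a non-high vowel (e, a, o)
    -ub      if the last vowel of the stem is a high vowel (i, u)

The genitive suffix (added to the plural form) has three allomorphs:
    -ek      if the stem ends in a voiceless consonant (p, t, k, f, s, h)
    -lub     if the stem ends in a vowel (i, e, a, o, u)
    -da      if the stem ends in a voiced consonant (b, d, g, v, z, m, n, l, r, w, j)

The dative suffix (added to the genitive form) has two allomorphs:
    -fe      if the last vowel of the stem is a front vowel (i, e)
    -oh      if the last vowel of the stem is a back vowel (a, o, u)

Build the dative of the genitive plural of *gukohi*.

*gukohi* — last vowel /i/ (a high vowel) → -ub → *gukohiub*.
The final sound of the plural form *gukohiub* is /b/, which is a voiced consonant, so the genitive suffix is -da, giving *gukohiubda*.
The genitive form *gukohiubda*: last vowel = /a/, a back vowel → -oh → *gukohiubdaoh*.

gukohiubdaoh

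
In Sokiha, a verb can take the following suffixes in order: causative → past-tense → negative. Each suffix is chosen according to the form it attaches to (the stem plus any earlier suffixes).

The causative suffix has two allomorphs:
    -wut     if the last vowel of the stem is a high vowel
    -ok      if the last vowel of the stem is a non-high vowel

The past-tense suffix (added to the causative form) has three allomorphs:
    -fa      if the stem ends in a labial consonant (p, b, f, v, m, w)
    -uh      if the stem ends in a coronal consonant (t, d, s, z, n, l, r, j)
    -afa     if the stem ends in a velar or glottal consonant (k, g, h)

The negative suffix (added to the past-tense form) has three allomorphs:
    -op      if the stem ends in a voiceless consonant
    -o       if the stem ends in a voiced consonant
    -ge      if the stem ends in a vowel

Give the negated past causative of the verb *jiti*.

*jiti*: last vowel = /i/, a high vowel → -wut → *jitiwut*.
The final consonant of the causative form *jitiwut* is /t/, which is coronal, so the past-tense suffix is -uh, giving *jitiwutuh*.
The final sound of the past-tense form *jitiwutuh* is /h/, which is a voiceless consonant, so the negative suffix is -op, giving *jitiwutuhop*.

jitiwutuhop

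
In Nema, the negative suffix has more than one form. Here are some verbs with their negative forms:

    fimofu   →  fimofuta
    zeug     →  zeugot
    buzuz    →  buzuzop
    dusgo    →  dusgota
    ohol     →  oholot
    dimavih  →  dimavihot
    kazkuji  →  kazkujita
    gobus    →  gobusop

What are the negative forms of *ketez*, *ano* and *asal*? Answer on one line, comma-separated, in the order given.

ketezop, anota, asalot

The pattern is sibilance of the final sound: -op when the stem ends in a sibilant (*buzuz*, *gobus*); -ot when the stem ends in a non-sibilant consonant (*zeug*, *ohol*, *dimavih*); -ta when the stem ends in a vowel (*fimofu*, *dusgo*, *kazkuji*).
*ketez*: final sound = /z/, a sibilant → -op → *ketezop*.
The final sound of *ano* is /o/, which is a vowel, so the suffix is -ta, giving *anota*.
*asal*: final sound = /l/, a non-sibilant consonant → -ot → *asalot*.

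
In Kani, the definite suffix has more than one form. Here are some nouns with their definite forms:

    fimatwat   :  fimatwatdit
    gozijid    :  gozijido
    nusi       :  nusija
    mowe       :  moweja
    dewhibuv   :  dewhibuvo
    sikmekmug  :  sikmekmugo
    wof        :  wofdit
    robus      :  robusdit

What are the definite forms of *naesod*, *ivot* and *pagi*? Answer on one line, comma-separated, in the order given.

Looking at the final sound of each stem: -dit when the stem ends in a voiceless consonant (*fimatwat*, *wof*, *robus*); -o when the stem ends in a voiced consonant (*gozijid*, *dewhibuv*, *sikmekmug*); -ja when the stem ends in a vowel (*nusi*, *mowe*).
*naesod* — final sound /d/ (a voiced consonant) → -o → *naesodo*.
Since the final sound of *ivot* is /t/ (a voiceless consonant), it takes -dit, giving *ivotdit*.
The final sound of *pagi* is /i/, which is a vowel, so the suffix is -ja, giving *pagija*.

naesodo, ivotdit, pagija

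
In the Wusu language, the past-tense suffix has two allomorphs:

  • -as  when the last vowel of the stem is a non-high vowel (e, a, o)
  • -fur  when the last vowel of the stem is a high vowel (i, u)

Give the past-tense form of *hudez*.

*hudez* — last vowel /e/ (a non-high vowel) → -as → *hudezas*.

hudezas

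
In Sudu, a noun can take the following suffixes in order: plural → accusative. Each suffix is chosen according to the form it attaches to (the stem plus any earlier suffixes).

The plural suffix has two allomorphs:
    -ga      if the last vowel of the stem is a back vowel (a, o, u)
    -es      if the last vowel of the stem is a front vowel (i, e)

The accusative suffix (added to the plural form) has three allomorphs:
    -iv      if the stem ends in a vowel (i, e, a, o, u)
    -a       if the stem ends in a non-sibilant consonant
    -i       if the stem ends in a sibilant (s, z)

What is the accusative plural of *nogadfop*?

nogadfopgaiv

Since the last vowel of *nogadfop* is /o/ (a back vowel), it takes -ga, giving *nogadfopga*.
The plural form *nogadfopga* — final sound /a/ (a vowel) → -iv → *nogadfopgaiv*.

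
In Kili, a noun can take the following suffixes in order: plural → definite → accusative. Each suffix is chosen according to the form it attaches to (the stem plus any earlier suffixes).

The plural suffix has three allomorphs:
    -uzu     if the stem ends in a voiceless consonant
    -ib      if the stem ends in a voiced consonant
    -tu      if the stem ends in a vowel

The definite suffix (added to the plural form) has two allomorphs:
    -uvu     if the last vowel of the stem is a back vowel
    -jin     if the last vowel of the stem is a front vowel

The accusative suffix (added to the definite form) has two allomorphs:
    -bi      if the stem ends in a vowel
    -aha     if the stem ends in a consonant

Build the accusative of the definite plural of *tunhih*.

*tunhih*: final sound = /h/, a voiceless consonant → -uzu → *tunhihuzu*.
Since the last vowel of the plural form *tunhihuzu* is /u/ (a back vowel), it takes -uvu, giving *tunhihuzuuvu*.
The definite form *tunhihuzuuvu* — final sound /u/ (a vowel) → -bi → *tunhihuzuuvubi*.

tunhihuzuuvubi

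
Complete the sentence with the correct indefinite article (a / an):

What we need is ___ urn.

an

The indefinite article is chosen by the initial *sound* of the following word, not its spelling.
*urn* begins with the sound /ɜr/ (u pronounced /ɜr/) — a vowel sound.
So the article is *an*: What we need is an urn.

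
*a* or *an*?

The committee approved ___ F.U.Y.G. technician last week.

an

The indefinite article is chosen by the initial *sound* of the following word, not its spelling.
The initialism *F.U.Y.G.* is read letter by letter; the first letter, F, is pronounced /ɛf/, which begins with a vowel sound.
So the article is *an*: The committee approved an F.U.Y.G. technician last week.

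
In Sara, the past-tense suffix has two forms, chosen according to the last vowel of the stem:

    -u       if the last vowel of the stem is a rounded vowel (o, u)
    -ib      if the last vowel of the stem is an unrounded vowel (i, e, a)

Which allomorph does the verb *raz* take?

-ib

*raz* — last vowel /a/ (an unrounded vowel) → -ib.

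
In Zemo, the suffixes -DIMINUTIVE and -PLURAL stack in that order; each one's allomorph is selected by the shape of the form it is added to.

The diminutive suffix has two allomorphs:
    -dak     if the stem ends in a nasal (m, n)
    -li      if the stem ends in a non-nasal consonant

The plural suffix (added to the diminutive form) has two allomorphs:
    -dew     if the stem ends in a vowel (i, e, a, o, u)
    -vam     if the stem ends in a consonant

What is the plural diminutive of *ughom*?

*ughom* — final consonant /m/ (a nasal) → -dak → *ughomdak*.
The final sound of the diminutive form *ughomdak* is /k/, which is a consonant, so the plural suffix is -vam, giving *ughomdakvam*.

ughomdakvam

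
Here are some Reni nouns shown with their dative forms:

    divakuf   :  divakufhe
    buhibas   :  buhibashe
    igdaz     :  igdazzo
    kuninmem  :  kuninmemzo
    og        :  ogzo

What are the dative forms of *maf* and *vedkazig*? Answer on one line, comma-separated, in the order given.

mafhe, vedkazigzo

Looking at the final consonant of each stem: -he when the stem ends in a voiceless consonant (*divakuf*, *buhibas*); -zo when the stem ends in a voiced consonant (*igdaz*, *kuninmem*, *og*).
*maf*: final consonant = /f/, voiceless → -he → *mafhe*.
The final consonant of *vedkazig* is /g/, which is voiced, so the suffix is -zo, giving *vedkazigzo*.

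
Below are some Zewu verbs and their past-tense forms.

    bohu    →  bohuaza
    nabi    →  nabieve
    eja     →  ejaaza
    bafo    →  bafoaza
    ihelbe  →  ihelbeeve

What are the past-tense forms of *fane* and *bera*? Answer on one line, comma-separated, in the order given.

faneeve, beraaza

Looking at the last vowel of each stem: -eve when the last vowel of the stem is a front vowel (*nabi*, *ihelbe*); -aza when the last vowel of the stem is a back vowel (*bohu*, *eja*, *bafo*).
*fane* — last vowel /e/ (a front vowel) → -eve → *faneeve*.
The last vowel of *bera* is /a/, which is a back vowel, so the suffix is -aza, giving *beraaza*.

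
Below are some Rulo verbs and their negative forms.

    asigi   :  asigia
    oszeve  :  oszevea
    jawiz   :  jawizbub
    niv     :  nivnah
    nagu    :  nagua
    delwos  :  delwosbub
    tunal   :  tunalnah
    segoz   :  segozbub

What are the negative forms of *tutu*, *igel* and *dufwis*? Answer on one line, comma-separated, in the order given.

Looking at the final sound of each stem: -bub when the stem ends in a sibilant (*jawiz*, *delwos*, *segoz*); -nah when the stem ends in a non-sibilant consonant (*niv*, *tunal*); -a when the stem ends in a vowel (*asigi*, *oszeve*, *nagu*).
The final sound of *tutu* is /u/, which is a vowel, so the suffix is -a, giving *tutua*.
*igel* — final sound /l/ (a non-sibilant consonant) → -nah → *igelnah*.
*dufwis*: final sound = /s/, a sibilant → -bub → *dufwisbub*.

tutua, igelnah, dufwisbub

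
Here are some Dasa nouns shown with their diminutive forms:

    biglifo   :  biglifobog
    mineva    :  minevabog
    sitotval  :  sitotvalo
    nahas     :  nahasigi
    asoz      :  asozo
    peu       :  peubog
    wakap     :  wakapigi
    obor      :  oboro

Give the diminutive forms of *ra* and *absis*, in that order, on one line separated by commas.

The pattern is voicing of the final sound: -igi when the stem ends in a voiceless consonant (*nahas*, *wakap*); -o when the stem ends in a voiced consonant (*sitotval*, *asoz*, *obor*); -bog when the stem ends in a vowel (*biglifo*, *mineva*, *peu*).
The final sound of *ra* is /a/, which is a vowel, so the suffix is -bog, giving *rabog*.
Since the final sound of *absis* is /s/ (a voiceless consonant), it takes -igi, giving *absisigi*.

rabog, absisigi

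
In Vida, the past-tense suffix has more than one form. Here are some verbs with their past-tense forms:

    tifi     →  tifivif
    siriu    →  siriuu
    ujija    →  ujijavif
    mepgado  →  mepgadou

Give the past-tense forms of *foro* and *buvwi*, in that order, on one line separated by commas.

The alternation tracks the last vowel of the stem — -u when the last vowel of the stem is a rounded vowel (*siriu*, *mepgado*); -vif when the last vowel of the stem is an unrounded vowel (*tifi*, *ujija*).
*foro* — last vowel /o/ (a rounded vowel) → -u → *forou*.
Since the last vowel of *buvwi* is /i/ (an unrounded vowel), it takes -vif, giving *buvwivif*.

forou, buvwivif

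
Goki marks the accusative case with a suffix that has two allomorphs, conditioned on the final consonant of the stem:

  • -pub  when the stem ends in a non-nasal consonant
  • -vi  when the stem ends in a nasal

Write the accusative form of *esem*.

esemvi

*esem* — final consonant /m/ (a nasal) → -vi → *esemvi*.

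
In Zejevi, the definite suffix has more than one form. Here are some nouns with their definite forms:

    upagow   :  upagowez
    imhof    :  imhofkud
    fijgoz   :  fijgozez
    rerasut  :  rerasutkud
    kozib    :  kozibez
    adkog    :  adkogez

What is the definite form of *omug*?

The alternation tracks the final consonant of the stem — -kud when the stem ends in a voiceless consonant (*imhof*, *rerasut*); -ez when the stem ends in a voiced consonant (*upagow*, *fijgoz*, *kozib*, *adkog*).
*omug* — final consonant /g/ (voiced) → -ez → *omugez*.

omugez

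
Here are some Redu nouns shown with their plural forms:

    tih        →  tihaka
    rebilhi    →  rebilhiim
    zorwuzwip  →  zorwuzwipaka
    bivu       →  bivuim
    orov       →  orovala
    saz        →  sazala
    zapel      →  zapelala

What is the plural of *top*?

topaka

Looking at the final sound of each stem: -aka when the stem ends in a voiceless consonant (*tih*, *zorwuzwip*); -ala when the stem ends in a voiced consonant (*orov*, *saz*, *zapel*); -im when the stem ends in a vowel (*rebilhi*, *bivu*).
*top*: final sound = /p/, a voiceless consonant → -aka → *topaka*.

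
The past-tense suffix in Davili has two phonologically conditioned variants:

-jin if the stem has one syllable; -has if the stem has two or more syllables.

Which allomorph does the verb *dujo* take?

*dujo* has 2 syllables, so the suffix is -has.

-has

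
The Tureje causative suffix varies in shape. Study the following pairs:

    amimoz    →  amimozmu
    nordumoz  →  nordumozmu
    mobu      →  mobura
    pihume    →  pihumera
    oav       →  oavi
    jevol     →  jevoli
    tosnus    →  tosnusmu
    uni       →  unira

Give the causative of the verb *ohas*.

Looking at the final sound of each stem: -mu when the stem ends in a sibilant (*amimoz*, *nordumoz*, *tosnus*); -i when the stem ends in a non-sibilant consonant (*oav*, *jevol*); -ra when the stem ends in a vowel (*mobu*, *pihume*, *uni*).
The final sound of *ohas* is /s/, which is a sibilant, so the suffix is -mu, giving *ohasmu*.

ohasmu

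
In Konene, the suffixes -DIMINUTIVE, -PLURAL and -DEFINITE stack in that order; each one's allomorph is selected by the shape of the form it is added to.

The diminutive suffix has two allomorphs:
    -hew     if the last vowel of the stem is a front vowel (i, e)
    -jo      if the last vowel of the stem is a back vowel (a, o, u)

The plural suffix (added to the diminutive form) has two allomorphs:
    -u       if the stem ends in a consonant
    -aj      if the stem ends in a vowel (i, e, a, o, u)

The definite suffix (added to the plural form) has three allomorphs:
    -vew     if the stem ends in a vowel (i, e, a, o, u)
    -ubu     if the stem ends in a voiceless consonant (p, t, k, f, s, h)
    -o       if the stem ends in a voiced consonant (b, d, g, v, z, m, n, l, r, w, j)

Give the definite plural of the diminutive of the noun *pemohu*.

*pemohu*: last vowel = /u/, a back vowel → -jo → *pemohujo*.
The final sound of the diminutive form *pemohujo* is /o/, which is a vowel, so the plural suffix is -aj, giving *pemohujoaj*.
The plural form *pemohujoaj* — final sound /j/ (a voiced consonant) → -o → *pemohujoajo*.

pemohujoajo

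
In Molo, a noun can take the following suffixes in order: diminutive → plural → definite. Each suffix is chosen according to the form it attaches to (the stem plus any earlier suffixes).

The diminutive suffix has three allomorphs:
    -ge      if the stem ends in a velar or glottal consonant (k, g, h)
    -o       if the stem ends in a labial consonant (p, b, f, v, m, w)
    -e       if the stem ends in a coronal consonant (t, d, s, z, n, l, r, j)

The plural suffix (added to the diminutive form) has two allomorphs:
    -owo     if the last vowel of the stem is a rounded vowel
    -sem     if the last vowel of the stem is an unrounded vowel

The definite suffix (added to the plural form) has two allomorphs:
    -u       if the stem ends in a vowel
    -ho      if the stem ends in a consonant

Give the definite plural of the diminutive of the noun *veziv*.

*veziv*: final consonant = /v/, labial → -o → *vezivo*.
Since the last vowel of the diminutive form *vezivo* is /o/ (a rounded vowel), it takes -owo, giving *vezivoowo*.
Since the final sound of the plural form *vezivoowo* is /o/ (a vowel), it takes -u, giving *vezivoowou*.

vezivoowou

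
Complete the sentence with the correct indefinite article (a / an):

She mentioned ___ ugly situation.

an

The indefinite article is chosen by the initial *sound* of the following word, not its spelling.
*ugly* begins with the sound /ʌ/ (u pronounced /ʌ/) — a vowel sound.
So the article is *an*: She mentioned an ugly situation.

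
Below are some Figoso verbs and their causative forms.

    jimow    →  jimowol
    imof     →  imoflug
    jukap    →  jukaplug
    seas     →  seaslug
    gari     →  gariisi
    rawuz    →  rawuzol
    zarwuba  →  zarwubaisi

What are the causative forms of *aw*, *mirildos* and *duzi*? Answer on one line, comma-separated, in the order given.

awol, mirildoslug, duziisi

The pattern is voicing of the final sound: -lug when the stem ends in a voiceless consonant (*imof*, *jukap*, *seas*); -ol when the stem ends in a voiced consonant (*jimow*, *rawuz*); -isi when the stem ends in a vowel (*gari*, *zarwuba*).
Since the final sound of *aw* is /w/ (a voiced consonant), it takes -ol, giving *awol*.
Since the final sound of *mirildos* is /s/ (a voiceless consonant), it takes -lug, giving *mirildoslug*.
Since the final sound of *duzi* is /i/ (a vowel), it takes -isi, giving *duziisi*.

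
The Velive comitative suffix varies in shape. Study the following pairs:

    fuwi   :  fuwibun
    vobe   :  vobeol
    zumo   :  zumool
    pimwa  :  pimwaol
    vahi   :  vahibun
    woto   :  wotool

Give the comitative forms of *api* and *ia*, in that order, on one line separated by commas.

The pattern is height harmony: -bun when the last vowel of the stem is a high vowel (*fuwi*, *vahi*); -ol when the last vowel of the stem is a non-high vowel (*vobe*, *zumo*, *pimwa*, *woto*).
*api* — last vowel /i/ (a high vowel) → -bun → *apibun*.
The last vowel of *ia* is /a/, which is a non-high vowel, so the suffix is -ol, giving *iaol*.

apibun, iaol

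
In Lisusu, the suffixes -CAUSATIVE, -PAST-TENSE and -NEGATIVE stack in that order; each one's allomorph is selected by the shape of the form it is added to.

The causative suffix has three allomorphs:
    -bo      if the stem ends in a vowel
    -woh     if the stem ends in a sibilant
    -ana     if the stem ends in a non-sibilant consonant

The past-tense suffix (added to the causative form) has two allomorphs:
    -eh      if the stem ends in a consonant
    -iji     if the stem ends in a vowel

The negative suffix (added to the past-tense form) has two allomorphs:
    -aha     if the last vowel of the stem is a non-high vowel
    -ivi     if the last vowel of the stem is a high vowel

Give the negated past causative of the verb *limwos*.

limwoswohehaha

Since the final sound of *limwos* is /s/ (a sibilant), it takes -woh, giving *limwoswoh*.
The final sound of the causative form *limwoswoh* is /h/, which is a consonant, so the past-tense suffix is -eh, giving *limwoswoheh*.
Since the last vowel of the past-tense form *limwoswoheh* is /e/ (a non-high vowel), it takes -aha, giving *limwoswohehaha*.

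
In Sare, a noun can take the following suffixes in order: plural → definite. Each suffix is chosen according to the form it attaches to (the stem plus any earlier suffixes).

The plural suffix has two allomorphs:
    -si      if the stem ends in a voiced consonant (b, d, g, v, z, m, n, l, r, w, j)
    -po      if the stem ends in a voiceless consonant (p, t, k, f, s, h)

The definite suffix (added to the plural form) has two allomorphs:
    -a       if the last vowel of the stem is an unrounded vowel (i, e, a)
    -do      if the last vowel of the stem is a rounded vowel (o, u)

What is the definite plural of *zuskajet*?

The final consonant of *zuskajet* is /t/, which is voiceless, so the plural suffix is -po, giving *zuskajetpo*.
Since the last vowel of the plural form *zuskajetpo* is /o/ (a rounded vowel), it takes -do, giving *zuskajetpodo*.

zuskajetpodo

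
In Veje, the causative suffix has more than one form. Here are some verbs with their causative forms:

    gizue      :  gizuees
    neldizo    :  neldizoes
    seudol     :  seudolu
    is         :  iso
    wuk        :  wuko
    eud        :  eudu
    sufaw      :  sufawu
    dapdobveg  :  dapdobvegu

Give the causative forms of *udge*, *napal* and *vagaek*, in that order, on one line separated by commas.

Looking at the final sound of each stem: -o when the stem ends in a voiceless consonant (*is*, *wuk*); -u when the stem ends in a voiced consonant (*seudol*, *eud*, *sufaw*, *dapdobveg*); -es when the stem ends in a vowel (*gizue*, *neldizo*).
*udge* — final sound /e/ (a vowel) → -es → *udgees*.
*napal*: final sound = /l/, a voiced consonant → -u → *napalu*.
*vagaek*: final sound = /k/, a voiceless consonant → -o → *vagaeko*.

udgees, napalu, vagaeko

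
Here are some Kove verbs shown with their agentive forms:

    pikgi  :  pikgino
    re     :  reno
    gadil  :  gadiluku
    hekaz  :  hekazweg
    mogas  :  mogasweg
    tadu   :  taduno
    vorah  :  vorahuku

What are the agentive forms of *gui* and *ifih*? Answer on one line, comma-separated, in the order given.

guino, ifihuku

Looking at the final sound of each stem: -weg when the stem ends in a sibilant (*hekaz*, *mogas*); -uku when the stem ends in a non-sibilant consonant (*gadil*, *vorah*); -no when the stem ends in a vowel (*pikgi*, *re*, *tadu*).
*gui*: final sound = /i/, a vowel → -no → *guino*.
The final sound of *ifih* is /h/, which is a non-sibilant consonant, so the suffix is -uku, giving *ifihuku*.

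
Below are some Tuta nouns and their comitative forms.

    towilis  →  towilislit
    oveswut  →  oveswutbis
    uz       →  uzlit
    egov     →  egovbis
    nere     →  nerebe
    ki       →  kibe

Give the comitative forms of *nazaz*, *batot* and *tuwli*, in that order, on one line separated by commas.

Looking at the final sound of each stem: -lit when the stem ends in a sibilant (*towilis*, *uz*); -bis when the stem ends in a non-sibilant consonant (*oveswut*, *egov*); -be when the stem ends in a vowel (*nere*, *ki*).
*nazaz*: final sound = /z/, a sibilant → -lit → *nazazlit*.
*batot* — final sound /t/ (a non-sibilant consonant) → -bis → *batotbis*.
*tuwli* — final sound /i/ (a vowel) → -be → *tuwlibe*.

nazazlit, batotbis, tuwlibe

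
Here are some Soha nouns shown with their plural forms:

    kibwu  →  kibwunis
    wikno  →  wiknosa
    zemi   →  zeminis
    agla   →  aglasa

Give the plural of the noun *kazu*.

kazunis

The alternation tracks the last vowel of the stem — -nis when the last vowel of the stem is a high vowel (*kibwu*, *zemi*); -sa when the last vowel of the stem is a non-high vowel (*wikno*, *agla*).
*kazu*: last vowel = /u/, a high vowel → -nis → *kazunis*.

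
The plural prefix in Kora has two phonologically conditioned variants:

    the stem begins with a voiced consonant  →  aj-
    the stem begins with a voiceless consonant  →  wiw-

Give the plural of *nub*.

ajnub

*nub* — first consonant /n/ (voiced) → aj- → *ajnub*.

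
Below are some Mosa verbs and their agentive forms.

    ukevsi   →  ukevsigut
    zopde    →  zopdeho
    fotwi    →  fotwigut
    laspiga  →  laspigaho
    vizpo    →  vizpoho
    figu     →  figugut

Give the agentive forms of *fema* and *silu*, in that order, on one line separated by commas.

The suffix is conditioned by the last vowel: -gut when the last vowel of the stem is a high vowel (*ukevsi*, *fotwi*, *figu*); -ho when the last vowel of the stem is a non-high vowel (*zopde*, *laspiga*, *vizpo*).
*fema* — last vowel /a/ (a non-high vowel) → -ho → *femaho*.
Since the last vowel of *silu* is /u/ (a high vowel), it takes -gut, giving *silugut*.

femaho, silugut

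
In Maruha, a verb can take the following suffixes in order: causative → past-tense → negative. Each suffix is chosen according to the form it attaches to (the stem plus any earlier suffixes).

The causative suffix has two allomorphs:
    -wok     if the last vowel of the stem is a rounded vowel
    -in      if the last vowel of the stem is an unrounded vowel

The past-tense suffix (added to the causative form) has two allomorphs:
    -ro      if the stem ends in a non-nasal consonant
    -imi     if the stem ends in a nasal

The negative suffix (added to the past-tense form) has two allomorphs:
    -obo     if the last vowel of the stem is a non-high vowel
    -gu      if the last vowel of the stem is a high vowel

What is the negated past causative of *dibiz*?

dibizinimigu

Since the last vowel of *dibiz* is /i/ (an unrounded vowel), it takes -in, giving *dibizin*.
The causative form *dibizin*: final consonant = /n/, a nasal → -imi → *dibizinimi*.
The last vowel of the past-tense form *dibizinimi* is /i/, which is a high vowel, so the negative suffix is -gu, giving *dibizinimigu*.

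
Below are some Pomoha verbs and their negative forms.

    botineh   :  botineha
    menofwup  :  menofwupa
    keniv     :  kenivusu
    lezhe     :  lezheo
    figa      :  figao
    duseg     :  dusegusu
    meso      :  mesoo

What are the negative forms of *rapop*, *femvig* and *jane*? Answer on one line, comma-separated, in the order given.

The pattern is voicing of the final sound: -a when the stem ends in a voiceless consonant (*botineh*, *menofwup*); -usu when the stem ends in a voiced consonant (*keniv*, *duseg*); -o when the stem ends in a vowel (*lezhe*, *figa*, *meso*).
*rapop* — final sound /p/ (a voiceless consonant) → -a → *rapopa*.
*femvig* — final sound /g/ (a voiced consonant) → -usu → *femvigusu*.
The final sound of *jane* is /e/, which is a vowel, so the suffix is -o, giving *janeo*.

rapopa, femvigusu, janeo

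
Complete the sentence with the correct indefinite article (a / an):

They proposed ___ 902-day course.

The indefinite article is chosen by the initial *sound* of the following word, not its spelling.
The number *902* is spoken "nine hundred …", beginning with /naɪn/ — a consonant sound.
So the article is *a*: They proposed a 902-day course.

a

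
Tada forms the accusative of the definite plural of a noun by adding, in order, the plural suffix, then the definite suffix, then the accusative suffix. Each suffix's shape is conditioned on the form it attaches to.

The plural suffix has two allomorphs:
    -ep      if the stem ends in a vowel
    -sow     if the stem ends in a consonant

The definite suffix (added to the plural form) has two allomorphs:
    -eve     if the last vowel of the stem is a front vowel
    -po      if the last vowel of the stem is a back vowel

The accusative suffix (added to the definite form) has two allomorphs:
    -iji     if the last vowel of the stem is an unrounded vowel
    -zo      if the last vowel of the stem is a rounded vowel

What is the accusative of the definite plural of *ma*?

*ma*: final sound = /a/, a vowel → -ep → *maep*.
The plural form *maep*: last vowel = /e/, a front vowel → -eve → *maepeve*.
The definite form *maepeve*: last vowel = /e/, an unrounded vowel → -iji → *maepeveiji*.

maepeveiji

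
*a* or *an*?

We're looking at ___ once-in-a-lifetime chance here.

The indefinite article is chosen by the initial *sound* of the following word, not its spelling.
*once-in-a-lifetime* begins with the sound /wʌ/ (*once* pronounced with initial /w/) — a consonant sound.
So the article is *a*: We're looking at a once-in-a-lifetime chance here.

a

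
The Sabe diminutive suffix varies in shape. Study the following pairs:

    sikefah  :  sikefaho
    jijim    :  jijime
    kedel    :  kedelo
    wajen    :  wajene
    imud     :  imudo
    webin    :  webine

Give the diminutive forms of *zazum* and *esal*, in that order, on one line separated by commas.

The pattern is nasality of the final consonant: -e when the stem ends in a nasal (*jijim*, *wajen*, *webin*); -o when the stem ends in a non-nasal consonant (*sikefah*, *kedel*, *imud*).
*zazum* — final consonant /m/ (a nasal) → -e → *zazume*.
The final consonant of *esal* is /l/, which is non-nasal, so the suffix is -o, giving *esalo*.

zazume, esalo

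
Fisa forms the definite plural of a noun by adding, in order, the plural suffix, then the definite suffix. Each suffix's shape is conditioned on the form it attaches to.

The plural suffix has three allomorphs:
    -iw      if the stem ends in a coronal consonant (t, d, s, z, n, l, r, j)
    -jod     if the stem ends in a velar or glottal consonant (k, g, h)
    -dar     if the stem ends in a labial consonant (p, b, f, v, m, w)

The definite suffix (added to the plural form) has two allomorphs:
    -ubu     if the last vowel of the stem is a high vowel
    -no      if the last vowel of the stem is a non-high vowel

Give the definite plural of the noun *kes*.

*kes*: final consonant = /s/, coronal → -iw → *kesiw*.
The plural form *kesiw*: last vowel = /i/, a high vowel → -ubu → *kesiwubu*.

kesiwubu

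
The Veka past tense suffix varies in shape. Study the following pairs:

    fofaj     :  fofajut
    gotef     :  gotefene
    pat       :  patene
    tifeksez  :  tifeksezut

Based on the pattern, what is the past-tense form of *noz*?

nozut

Looking at the final consonant of each stem: -ene when the stem ends in a voiceless consonant (*gotef*, *pat*); -ut when the stem ends in a voiced consonant (*fofaj*, *tifeksez*).
*noz* — final consonant /z/ (voiced) → -ut → *nozut*.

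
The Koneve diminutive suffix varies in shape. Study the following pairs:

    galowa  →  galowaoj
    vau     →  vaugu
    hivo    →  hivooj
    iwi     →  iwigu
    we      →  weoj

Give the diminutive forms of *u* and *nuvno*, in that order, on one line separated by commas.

The alternation tracks the last vowel of the stem — -gu when the last vowel of the stem is a high vowel (*vau*, *iwi*); -oj when the last vowel of the stem is a non-high vowel (*galowa*, *hivo*, *we*).
Since the last vowel of *u* is /u/ (a high vowel), it takes -gu, giving *ugu*.
*nuvno*: last vowel = /o/, a non-high vowel → -oj → *nuvnooj*.

ugu, nuvnooj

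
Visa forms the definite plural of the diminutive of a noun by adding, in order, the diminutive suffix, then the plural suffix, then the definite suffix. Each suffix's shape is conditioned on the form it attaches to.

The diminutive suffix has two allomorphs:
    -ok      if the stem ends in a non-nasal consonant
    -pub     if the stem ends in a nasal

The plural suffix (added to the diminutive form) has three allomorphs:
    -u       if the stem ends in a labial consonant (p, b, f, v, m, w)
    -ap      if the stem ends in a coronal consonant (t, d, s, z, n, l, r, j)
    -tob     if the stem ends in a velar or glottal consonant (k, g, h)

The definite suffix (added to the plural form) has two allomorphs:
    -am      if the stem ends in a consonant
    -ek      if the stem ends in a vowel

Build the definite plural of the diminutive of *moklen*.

moklenpubuek

*moklen*: final consonant = /n/, a nasal → -pub → *moklenpub*.
The final consonant of the diminutive form *moklenpub* is /b/, which is labial, so the plural suffix is -u, giving *moklenpubu*.
The plural form *moklenpubu*: final sound = /u/, a vowel → -ek → *moklenpubuek*.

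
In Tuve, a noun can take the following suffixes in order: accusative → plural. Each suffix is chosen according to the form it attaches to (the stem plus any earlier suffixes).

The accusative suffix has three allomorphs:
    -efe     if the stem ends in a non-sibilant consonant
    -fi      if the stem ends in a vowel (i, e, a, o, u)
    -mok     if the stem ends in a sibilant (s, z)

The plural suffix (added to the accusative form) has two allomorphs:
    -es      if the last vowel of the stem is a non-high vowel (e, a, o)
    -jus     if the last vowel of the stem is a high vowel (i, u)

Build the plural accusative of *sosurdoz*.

sosurdozmokes

*sosurdoz* — final sound /z/ (a sibilant) → -mok → *sosurdozmok*.
The last vowel of the accusative form *sosurdozmok* is /o/, which is a non-high vowel, so the plural suffix is -es, giving *sosurdozmokes*.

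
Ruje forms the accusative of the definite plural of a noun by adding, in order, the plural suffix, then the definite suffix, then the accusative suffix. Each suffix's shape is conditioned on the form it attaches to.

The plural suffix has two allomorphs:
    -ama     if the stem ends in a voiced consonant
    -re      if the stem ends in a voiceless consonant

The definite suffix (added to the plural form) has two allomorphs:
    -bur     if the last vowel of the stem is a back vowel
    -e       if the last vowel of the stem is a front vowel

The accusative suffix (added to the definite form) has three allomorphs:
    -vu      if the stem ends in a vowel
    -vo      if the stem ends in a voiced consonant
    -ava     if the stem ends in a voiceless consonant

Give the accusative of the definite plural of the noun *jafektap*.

Since the final consonant of *jafektap* is /p/ (voiceless), it takes -re, giving *jafektapre*.
The plural form *jafektapre*: last vowel = /e/, a front vowel → -e → *jafektapree*.
The final sound of the definite form *jafektapree* is /e/, which is a vowel, so the accusative suffix is -vu, giving *jafektapreevu*.

jafektapreevu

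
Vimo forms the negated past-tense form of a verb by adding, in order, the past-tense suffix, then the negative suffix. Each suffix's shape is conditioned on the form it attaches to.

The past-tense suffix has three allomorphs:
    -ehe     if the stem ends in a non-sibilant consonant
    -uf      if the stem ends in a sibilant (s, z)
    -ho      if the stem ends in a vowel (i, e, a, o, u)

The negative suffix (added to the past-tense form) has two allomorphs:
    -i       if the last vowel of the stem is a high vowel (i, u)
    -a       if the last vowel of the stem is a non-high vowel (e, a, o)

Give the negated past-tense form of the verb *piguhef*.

*piguhef*: final sound = /f/, a non-sibilant consonant → -ehe → *piguhefehe*.
The past-tense form *piguhefehe* — last vowel /e/ (a non-high vowel) → -a → *piguhefehea*.

piguhefehea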